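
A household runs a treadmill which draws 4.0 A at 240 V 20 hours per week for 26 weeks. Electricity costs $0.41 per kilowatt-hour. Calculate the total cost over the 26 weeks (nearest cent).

Power = 4.0 A × 240 V = 960 W = 0.96 kW
Runtime = 20 h/week × 26 weeks = 520 h
Energy = 0.96 kW × 520 h = 499.2 kWh
Cost = 499.2 kWh × $0.41/kWh = $204.67

$204.67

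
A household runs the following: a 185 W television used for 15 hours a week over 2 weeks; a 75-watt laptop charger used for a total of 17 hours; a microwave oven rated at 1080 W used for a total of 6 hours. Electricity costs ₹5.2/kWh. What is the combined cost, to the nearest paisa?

₹69.19

television: Runtime = 15 h/week × 2 weeks = 30 h
television: 0.185 kW × 30 h = 5.55 kWh
laptop charger: 0.075 kW × 17 h = 1.275 kWh
microwave oven: 1.08 kW × 6 h = 6.48 kWh
Total energy = 13.305 kWh
Cost = 13.305 × ₹5.2 = ₹69.19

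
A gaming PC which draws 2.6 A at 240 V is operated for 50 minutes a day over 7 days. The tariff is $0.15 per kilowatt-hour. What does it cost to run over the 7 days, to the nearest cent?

$0.55

Power = 2.6 A × 240 V = 624 W = 0.624 kW
Runtime = 50 min × 7 = 350 min = 5.833333… h
Energy = 0.624 kW × 5.833333… h = 3.64 kWh
Cost = 3.64 kWh × $0.15/kWh = $0.55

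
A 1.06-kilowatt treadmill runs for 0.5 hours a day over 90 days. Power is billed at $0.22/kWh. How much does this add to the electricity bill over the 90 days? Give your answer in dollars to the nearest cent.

Runtime = 0.5 h/day × 90 days = 45 h
Energy = 1.06 kW × 45 h = 47.7 kWh
Cost = 47.7 kWh × $0.22/kWh = $10.49

$10.49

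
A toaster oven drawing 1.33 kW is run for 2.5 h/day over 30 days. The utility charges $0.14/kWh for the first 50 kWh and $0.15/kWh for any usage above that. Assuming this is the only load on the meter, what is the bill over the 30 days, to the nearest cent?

Runtime = 2.5 h/day × 30 days = 75 h
Energy = 1.33 kW × 75 h = 99.75 kWh
Tier 1 (0–50 kWh): 50 × $0.14 = $7
Above 50 kWh: 49.75 × $0.15 = $7.4625
Bill = $14.46

$14.46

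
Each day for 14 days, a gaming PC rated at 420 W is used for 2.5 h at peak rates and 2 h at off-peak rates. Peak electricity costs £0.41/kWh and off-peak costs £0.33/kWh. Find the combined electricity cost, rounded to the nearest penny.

£9.91

Peak energy = 0.42 kW × 2.5 h × 14 = 14.7 kWh
Off-peak energy = 0.42 kW × 2 h × 14 = 11.76 kWh
Cost = 14.7 × £0.41 + 11.76 × £0.33 = £6.027 + £3.8808 = £9.91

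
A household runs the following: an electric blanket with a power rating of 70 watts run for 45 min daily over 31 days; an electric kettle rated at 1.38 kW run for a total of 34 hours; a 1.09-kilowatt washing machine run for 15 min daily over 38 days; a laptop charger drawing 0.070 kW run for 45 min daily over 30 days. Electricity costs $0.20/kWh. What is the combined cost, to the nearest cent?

$12.10

electric blanket: Runtime = 45 min × 31 = 1395 min = 23.25 h
electric blanket: 0.07 kW × 23.25 h = 1.6275 kWh
electric kettle: 1.38 kW × 34 h = 46.92 kWh
washing machine: Runtime = 15 min × 38 = 570 min = 9.5 h
washing machine: 1.09 kW × 9.5 h = 10.355 kWh
laptop charger: Runtime = 45 min × 30 = 1350 min = 22.5 h
laptop charger: 0.07 kW × 22.5 h = 1.575 kWh
Total energy = 60.4775 kWh
Cost = 60.4775 × $0.20 = $12.10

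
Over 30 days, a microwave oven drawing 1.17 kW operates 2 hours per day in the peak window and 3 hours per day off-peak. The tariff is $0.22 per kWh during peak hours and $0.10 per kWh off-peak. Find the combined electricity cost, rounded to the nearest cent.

$25.97

Peak energy = 1.17 kW × 2 h × 30 = 70.2 kWh
Off-peak energy = 1.17 kW × 3 h × 30 = 105.3 kWh
Cost = 70.2 × $0.22 + 105.3 × $0.10 = $15.444 + $10.53 = $25.97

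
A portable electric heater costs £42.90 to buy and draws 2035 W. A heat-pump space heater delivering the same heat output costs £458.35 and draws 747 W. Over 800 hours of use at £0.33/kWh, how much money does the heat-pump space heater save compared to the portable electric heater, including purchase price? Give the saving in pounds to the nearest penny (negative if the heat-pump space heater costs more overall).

portable electric heater: £42.90 + (2035/1000) kW × 800 h × £0.33 = £42.90 + £537.24 = £580.14
heat-pump space heater: £458.35 + (747/1000) kW × 800 h × £0.33 = £458.35 + £197.208 = £655.558
Saving = £580.14 − £655.558 = −£75.418 → -£75.42

-£75.42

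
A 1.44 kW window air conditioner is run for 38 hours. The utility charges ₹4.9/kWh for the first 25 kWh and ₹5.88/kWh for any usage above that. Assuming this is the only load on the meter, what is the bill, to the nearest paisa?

Energy = 1.44 kW × 38 h = 54.72 kWh
Tier 1 (0–25 kWh): 25 × ₹4.9 = ₹122.5
Above 25 kWh: 29.72 × ₹5.88 = ₹174.7536
Bill = ₹297.25

₹297.25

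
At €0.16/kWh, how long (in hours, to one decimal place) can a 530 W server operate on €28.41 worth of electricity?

Energy available = €28.41 ÷ €0.16/kWh = 177.5625 kWh
Hours = 177.5625 kWh ÷ 0.53 kW = 335.0 h

335.0 h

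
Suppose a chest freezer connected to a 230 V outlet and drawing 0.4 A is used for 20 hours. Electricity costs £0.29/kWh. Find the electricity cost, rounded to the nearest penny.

Power = 0.4 A × 230 V = 92 W = 0.092 kW
Energy = 0.092 kW × 20 h = 1.84 kWh
Cost = 1.84 kWh × £0.29/kWh = £0.53

£0.53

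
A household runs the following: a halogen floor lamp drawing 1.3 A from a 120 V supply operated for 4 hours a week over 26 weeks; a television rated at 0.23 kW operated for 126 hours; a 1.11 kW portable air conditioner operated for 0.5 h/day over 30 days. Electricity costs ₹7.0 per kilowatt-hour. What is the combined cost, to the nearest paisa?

₹432.98

halogen floor lamp: Power = 1.3 A × 120 V = 156 W = 0.156 kW
halogen floor lamp: Runtime = 4 h/week × 26 weeks = 104 h
halogen floor lamp: 0.156 kW × 104 h = 16.224 kWh
television: 0.23 kW × 126 h = 28.98 kWh
portable air conditioner: Runtime = 0.5 h/day × 30 days = 15 h
portable air conditioner: 1.11 kW × 15 h = 16.65 kWh
Total energy = 61.854 kWh
Cost = 61.854 × ₹7.0 = ₹432.98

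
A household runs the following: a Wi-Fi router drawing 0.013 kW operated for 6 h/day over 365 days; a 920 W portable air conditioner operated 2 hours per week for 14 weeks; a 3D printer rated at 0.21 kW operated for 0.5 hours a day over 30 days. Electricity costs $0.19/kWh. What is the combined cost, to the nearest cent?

$10.90

Wi-Fi router: Runtime = 6 h/day × 365 days = 2190 h
Wi-Fi router: 0.013 kW × 2190 h = 28.47 kWh
portable air conditioner: Runtime = 2 h/week × 14 weeks = 28 h
portable air conditioner: 0.92 kW × 28 h = 25.76 kWh
3D printer: Runtime = 0.5 h/day × 30 days = 15 h
3D printer: 0.21 kW × 15 h = 3.15 kWh
Total energy = 57.38 kWh
Cost = 57.38 × $0.19 = $10.90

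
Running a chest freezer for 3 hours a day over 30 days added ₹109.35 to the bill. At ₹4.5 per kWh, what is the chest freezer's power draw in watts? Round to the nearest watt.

270 W

Energy = ₹109.35 ÷ ₹4.5/kWh = 24.3 kWh
Runtime = 3 h/day × 30 days = 90 h
Power = 24.3 kWh ÷ 90 h = 0.27 kW = 270 W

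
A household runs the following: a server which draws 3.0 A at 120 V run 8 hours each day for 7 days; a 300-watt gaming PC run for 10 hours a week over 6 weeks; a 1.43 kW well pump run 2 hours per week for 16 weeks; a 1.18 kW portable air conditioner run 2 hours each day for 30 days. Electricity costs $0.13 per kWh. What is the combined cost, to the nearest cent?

$20.11

server: Power = 3.0 A × 120 V = 360 W = 0.36 kW
server: Runtime = 8 h/day × 7 days = 56 h
server: 0.36 kW × 56 h = 20.16 kWh
gaming PC: Runtime = 10 h/week × 6 weeks = 60 h
gaming PC: 0.3 kW × 60 h = 18 kWh
well pump: Runtime = 2 h/week × 16 weeks = 32 h
well pump: 1.43 kW × 32 h = 45.76 kWh
portable air conditioner: Runtime = 2 h/day × 30 days = 60 h
portable air conditioner: 1.18 kW × 60 h = 70.8 kWh
Total energy = 154.72 kWh
Cost = 154.72 × $0.13 = $20.11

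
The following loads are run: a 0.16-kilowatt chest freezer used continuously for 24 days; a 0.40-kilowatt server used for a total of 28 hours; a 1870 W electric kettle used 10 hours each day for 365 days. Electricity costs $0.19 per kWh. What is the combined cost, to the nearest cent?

chest freezer: Runtime = 24 h × 24 = 576 h
chest freezer: 0.16 kW × 576 h = 92.16 kWh
server: 0.4 kW × 28 h = 11.2 kWh
electric kettle: Runtime = 10 h/day × 365 days = 3650 h
electric kettle: 1.87 kW × 3650 h = 6825.5 kWh
Total energy = 6928.86 kWh
Cost = 6928.86 × $0.19 = $1316.48

$1316.48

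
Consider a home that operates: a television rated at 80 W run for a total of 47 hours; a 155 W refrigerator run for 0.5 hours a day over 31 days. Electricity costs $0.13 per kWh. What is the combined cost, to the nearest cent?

television: 0.08 kW × 47 h = 3.76 kWh
refrigerator: Runtime = 0.5 h/day × 31 days = 15.5 h
refrigerator: 0.155 kW × 15.5 h = 2.4025 kWh
Total energy = 6.1625 kWh
Cost = 6.1625 × $0.13 = $0.80

$0.80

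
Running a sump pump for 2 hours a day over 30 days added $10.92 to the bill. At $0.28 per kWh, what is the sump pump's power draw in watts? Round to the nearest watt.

650 W

Energy = $10.92 ÷ $0.28/kWh = 39 kWh
Runtime = 2 h/day × 30 days = 60 h
Power = 39 kWh ÷ 60 h = 0.65 kW = 650 W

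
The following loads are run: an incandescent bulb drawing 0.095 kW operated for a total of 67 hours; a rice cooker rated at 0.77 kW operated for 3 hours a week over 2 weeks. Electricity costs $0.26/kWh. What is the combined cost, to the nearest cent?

$2.86

incandescent bulb: 0.095 kW × 67 h = 6.365 kWh
rice cooker: Runtime = 3 h/week × 2 weeks = 6 h
rice cooker: 0.77 kW × 6 h = 4.62 kWh
Total energy = 10.985 kWh
Cost = 10.985 × $0.26 = $2.86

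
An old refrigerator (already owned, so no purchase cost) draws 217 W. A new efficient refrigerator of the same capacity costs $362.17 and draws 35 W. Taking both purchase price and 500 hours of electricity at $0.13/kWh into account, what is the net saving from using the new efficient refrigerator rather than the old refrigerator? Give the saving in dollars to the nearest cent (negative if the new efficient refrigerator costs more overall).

old refrigerator: $0.00 + (217/1000) kW × 500 h × $0.13 = $0.00 + $14.105 = $14.105
new efficient refrigerator: $362.17 + (35/1000) kW × 500 h × $0.13 = $362.17 + $2.275 = $364.445
Saving = $14.105 − $364.445 = −$350.34

-$350.34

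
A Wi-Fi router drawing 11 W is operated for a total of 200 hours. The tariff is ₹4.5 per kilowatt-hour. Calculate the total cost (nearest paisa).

₹9.90

Energy = 0.011 kW × 200 h = 2.2 kWh
Cost = 2.2 kWh × ₹4.5/kWh = ₹9.90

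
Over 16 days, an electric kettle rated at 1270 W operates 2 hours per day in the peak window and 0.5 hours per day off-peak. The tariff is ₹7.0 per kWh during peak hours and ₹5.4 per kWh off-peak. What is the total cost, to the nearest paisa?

Peak energy = 1.27 kW × 2 h × 16 = 40.64 kWh
Off-peak energy = 1.27 kW × 0.5 h × 16 = 10.16 kWh
Cost = 40.64 × ₹7.0 + 10.16 × ₹5.4 = ₹284.48 + ₹54.864 = ₹339.34

₹339.34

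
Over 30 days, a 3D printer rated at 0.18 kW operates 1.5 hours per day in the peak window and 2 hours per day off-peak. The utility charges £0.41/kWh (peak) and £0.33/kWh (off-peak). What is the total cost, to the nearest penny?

£6.89

Peak energy = 0.18 kW × 1.5 h × 30 = 8.1 kWh
Off-peak energy = 0.18 kW × 2 h × 30 = 10.8 kWh
Cost = 8.1 × £0.41 + 10.8 × £0.33 = £3.321 + £3.564 = £6.89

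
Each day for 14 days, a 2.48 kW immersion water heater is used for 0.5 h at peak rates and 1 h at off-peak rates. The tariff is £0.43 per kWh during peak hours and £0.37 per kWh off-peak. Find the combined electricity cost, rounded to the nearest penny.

Peak energy = 2.48 kW × 0.5 h × 14 = 17.36 kWh
Off-peak energy = 2.48 kW × 1 h × 14 = 34.72 kWh
Cost = 17.36 × £0.43 + 34.72 × £0.37 = £7.4648 + £12.8464 = £20.31

£20.31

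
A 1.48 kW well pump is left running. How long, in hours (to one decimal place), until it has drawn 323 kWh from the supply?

Hours = 323 kWh ÷ 1.48 kW = 218.2 h

218.2 h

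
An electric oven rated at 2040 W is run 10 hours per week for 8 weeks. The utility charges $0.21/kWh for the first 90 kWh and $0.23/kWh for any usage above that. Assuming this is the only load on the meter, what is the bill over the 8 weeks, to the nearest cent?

Runtime = 10 h/week × 8 weeks = 80 h
Energy = 2.04 kW × 80 h = 163.2 kWh
Tier 1 (0–90 kWh): 90 × $0.21 = $18.9
Above 90 kWh: 73.2 × $0.23 = $16.836
Bill = $35.74

$35.74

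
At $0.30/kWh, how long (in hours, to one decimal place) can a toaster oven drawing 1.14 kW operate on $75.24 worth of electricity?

220.0 h

Energy available = $75.24 ÷ $0.30/kWh = 250.8 kWh
Hours = 250.8 kWh ÷ 1.14 kW = 220.0 h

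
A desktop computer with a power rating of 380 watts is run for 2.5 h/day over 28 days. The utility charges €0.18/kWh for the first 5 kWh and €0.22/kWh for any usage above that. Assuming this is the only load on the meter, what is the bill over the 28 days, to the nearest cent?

Runtime = 2.5 h/day × 28 days = 70 h
Energy = 0.38 kW × 70 h = 26.6 kWh
Tier 1 (0–5 kWh): 5 × €0.18 = €0.9
Above 5 kWh: 21.6 × €0.22 = €4.752
Bill = €5.65

€5.65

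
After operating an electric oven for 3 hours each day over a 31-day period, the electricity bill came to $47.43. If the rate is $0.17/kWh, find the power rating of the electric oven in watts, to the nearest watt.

3000 W

Energy = $47.43 ÷ $0.17/kWh = 279 kWh
Runtime = 3 h/day × 31 days = 93 h
Power = 279 kWh ÷ 93 h = 3 kW = 3000 W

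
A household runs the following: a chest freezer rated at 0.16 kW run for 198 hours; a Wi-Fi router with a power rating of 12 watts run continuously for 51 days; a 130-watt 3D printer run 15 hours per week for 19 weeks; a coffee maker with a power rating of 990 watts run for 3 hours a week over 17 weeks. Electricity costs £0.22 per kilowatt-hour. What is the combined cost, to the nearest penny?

chest freezer: 0.16 kW × 198 h = 31.68 kWh
Wi-Fi router: Runtime = 24 h × 51 = 1224 h
Wi-Fi router: 0.012 kW × 1224 h = 14.688 kWh
3D printer: Runtime = 15 h/week × 19 weeks = 285 h
3D printer: 0.13 kW × 285 h = 37.05 kWh
coffee maker: Runtime = 3 h/week × 17 weeks = 51 h
coffee maker: 0.99 kW × 51 h = 50.49 kWh
Total energy = 133.908 kWh
Cost = 133.908 × £0.22 = £29.46

£29.46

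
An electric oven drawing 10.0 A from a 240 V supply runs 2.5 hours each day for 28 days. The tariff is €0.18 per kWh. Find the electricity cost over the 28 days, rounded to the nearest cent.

Power = 10.0 A × 240 V = 2400 W = 2.4 kW
Runtime = 2.5 h/day × 28 days = 70 h
Energy = 2.4 kW × 70 h = 168 kWh
Cost = 168 kWh × €0.18/kWh = €30.24

€30.24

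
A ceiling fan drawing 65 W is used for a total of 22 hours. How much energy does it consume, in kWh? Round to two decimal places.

Energy = 0.065 kW × 22 h = 1.43 kWh

1.43 kWh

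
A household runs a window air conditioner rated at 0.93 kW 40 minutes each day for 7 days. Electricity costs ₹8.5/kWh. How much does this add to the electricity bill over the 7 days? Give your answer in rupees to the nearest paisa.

₹36.89

Runtime = 40 min × 7 = 280 min = 4.666666… h
Energy = 0.93 kW × 4.666666… h = 4.34 kWh
Cost = 4.34 kWh × ₹8.5/kWh = ₹36.89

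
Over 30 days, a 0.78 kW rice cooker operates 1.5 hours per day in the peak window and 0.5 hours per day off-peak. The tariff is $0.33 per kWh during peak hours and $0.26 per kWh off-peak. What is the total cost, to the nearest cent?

$14.63

Peak energy = 0.78 kW × 1.5 h × 30 = 35.1 kWh
Off-peak energy = 0.78 kW × 0.5 h × 30 = 11.7 kWh
Cost = 35.1 × $0.33 + 11.7 × $0.26 = $11.583 + $3.042 = $14.63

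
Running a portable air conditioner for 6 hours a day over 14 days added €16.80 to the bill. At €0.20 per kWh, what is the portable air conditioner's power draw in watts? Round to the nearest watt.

Energy = €16.80 ÷ €0.20/kWh = 84 kWh
Runtime = 6 h/day × 14 days = 84 h
Power = 84 kWh ÷ 84 h = 1 kW = 1000 W

1000 W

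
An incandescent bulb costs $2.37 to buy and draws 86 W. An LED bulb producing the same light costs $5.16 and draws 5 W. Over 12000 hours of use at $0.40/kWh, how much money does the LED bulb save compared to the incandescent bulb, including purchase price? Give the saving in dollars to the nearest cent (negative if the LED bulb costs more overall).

$386.01

incandescent bulb: $2.37 + (86/1000) kW × 12000 h × $0.40 = $2.37 + $412.8 = $415.17
LED bulb: $5.16 + (5/1000) kW × 12000 h × $0.40 = $5.16 + $24 = $29.16
Saving = $415.17 − $29.16 = $386.01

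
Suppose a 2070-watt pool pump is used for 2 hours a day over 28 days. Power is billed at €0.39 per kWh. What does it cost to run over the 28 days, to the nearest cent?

€45.21

Runtime = 2 h/day × 28 days = 56 h
Energy = 2.07 kW × 56 h = 115.92 kWh
Cost = 115.92 kWh × €0.39/kWh = €45.21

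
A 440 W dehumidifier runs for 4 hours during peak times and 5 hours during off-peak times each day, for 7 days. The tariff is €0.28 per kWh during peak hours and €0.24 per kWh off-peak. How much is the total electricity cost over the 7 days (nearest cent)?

€7.15

Peak energy = 0.44 kW × 4 h × 7 = 12.32 kWh
Off-peak energy = 0.44 kW × 5 h × 7 = 15.4 kWh
Cost = 12.32 × €0.28 + 15.4 × €0.24 = €3.4496 + €3.696 = €7.15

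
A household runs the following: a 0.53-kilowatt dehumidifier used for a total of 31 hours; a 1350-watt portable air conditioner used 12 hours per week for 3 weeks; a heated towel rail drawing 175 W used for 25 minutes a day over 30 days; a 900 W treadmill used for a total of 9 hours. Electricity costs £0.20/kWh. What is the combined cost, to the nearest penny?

£15.06

dehumidifier: 0.53 kW × 31 h = 16.43 kWh
portable air conditioner: Runtime = 12 h/week × 3 weeks = 36 h
portable air conditioner: 1.35 kW × 36 h = 48.6 kWh
heated towel rail: Runtime = 25 min × 30 = 750 min = 12.5 h
heated towel rail: 0.175 kW × 12.5 h = 2.1875 kWh
treadmill: 0.9 kW × 9 h = 8.1 kWh
Total energy = 75.3175 kWh
Cost = 75.3175 × £0.20 = £15.06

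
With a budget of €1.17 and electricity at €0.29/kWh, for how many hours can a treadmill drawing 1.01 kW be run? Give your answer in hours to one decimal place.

4.0 h

Energy available = €1.17 ÷ €0.29/kWh = 4.0345 kWh
Hours = 4.0345 kWh ÷ 1.01 kW = 4.0 h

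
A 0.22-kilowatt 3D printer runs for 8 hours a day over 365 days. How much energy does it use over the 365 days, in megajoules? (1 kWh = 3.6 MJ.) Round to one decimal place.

2312.6 MJ

Runtime = 8 h/day × 365 days = 2920 h
Energy = 0.22 kW × 2920 h = 642.4 kWh
= 642.4 × 3.6 MJ = 2312.6 MJ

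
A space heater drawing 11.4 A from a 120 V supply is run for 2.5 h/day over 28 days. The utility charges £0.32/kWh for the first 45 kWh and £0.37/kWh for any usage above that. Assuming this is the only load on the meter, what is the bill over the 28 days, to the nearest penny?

£33.18

Power = 11.4 A × 120 V = 1368 W = 1.368 kW
Runtime = 2.5 h/day × 28 days = 70 h
Energy = 1.368 kW × 70 h = 95.76 kWh
Tier 1 (0–45 kWh): 45 × £0.32 = £14.4
Above 45 kWh: 50.76 × £0.37 = £18.7812
Bill = £33.18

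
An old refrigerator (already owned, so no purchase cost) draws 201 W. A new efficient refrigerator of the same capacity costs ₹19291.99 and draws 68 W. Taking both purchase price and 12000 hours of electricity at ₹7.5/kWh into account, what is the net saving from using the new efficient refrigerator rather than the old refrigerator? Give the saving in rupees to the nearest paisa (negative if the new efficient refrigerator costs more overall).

old refrigerator: ₹0.00 + (201/1000) kW × 12000 h × ₹7.5 = ₹0.00 + ₹18090 = ₹18090
new efficient refrigerator: ₹19291.99 + (68/1000) kW × 12000 h × ₹7.5 = ₹19291.99 + ₹6120 = ₹25411.99
Saving = ₹18090 − ₹25411.99 = −₹7321.99

-₹7321.99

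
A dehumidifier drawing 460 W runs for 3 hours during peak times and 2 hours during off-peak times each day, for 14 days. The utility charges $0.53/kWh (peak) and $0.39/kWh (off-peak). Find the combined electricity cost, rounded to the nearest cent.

Peak energy = 0.46 kW × 3 h × 14 = 19.32 kWh
Off-peak energy = 0.46 kW × 2 h × 14 = 12.88 kWh
Cost = 19.32 × $0.53 + 12.88 × $0.39 = $10.2396 + $5.0232 = $15.26

$15.26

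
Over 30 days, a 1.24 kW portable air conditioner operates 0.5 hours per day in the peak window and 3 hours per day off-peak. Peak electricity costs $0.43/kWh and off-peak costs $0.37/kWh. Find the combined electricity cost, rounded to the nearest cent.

Peak energy = 1.24 kW × 0.5 h × 30 = 18.6 kWh
Off-peak energy = 1.24 kW × 3 h × 30 = 111.6 kWh
Cost = 18.6 × $0.43 + 111.6 × $0.37 = $7.998 + $41.292 = $49.29

$49.29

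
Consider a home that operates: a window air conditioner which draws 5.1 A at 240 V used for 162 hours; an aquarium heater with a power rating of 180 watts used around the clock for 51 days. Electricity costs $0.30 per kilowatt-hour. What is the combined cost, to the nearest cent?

window air conditioner: Power = 5.1 A × 240 V = 1224 W = 1.224 kW
window air conditioner: 1.224 kW × 162 h = 198.288 kWh
aquarium heater: Runtime = 24 h × 51 = 1224 h
aquarium heater: 0.18 kW × 1224 h = 220.32 kWh
Total energy = 418.608 kWh
Cost = 418.608 × $0.30 = $125.58

$125.58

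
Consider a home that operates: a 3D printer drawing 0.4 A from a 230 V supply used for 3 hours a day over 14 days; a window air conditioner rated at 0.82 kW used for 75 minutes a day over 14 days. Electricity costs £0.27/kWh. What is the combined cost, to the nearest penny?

3D printer: Power = 0.4 A × 230 V = 92 W = 0.092 kW
3D printer: Runtime = 3 h/day × 14 days = 42 h
3D printer: 0.092 kW × 42 h = 3.864 kWh
window air conditioner: Runtime = 75 min × 14 = 1050 min = 17.5 h
window air conditioner: 0.82 kW × 17.5 h = 14.35 kWh
Total energy = 18.214 kWh
Cost = 18.214 × £0.27 = £4.92

£4.92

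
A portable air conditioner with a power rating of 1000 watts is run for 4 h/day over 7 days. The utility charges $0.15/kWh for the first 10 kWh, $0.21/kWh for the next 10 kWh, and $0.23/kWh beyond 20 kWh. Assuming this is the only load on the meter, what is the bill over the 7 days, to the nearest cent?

$5.44

Runtime = 4 h/day × 7 days = 28 h
Energy = 1 kW × 28 h = 28 kWh
Tier 1 (0–10 kWh): 10 × $0.15 = $1.5
Tier 2 (10–20 kWh): 10 × $0.21 = $2.1
Above 20 kWh: 8 × $0.23 = $1.84
Bill = $5.44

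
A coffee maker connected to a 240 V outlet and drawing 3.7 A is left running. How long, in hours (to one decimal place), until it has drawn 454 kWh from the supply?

511.3 h

Power = 3.7 A × 240 V = 888 W = 0.888 kW
Hours = 454 kWh ÷ 0.888 kW = 511.3 h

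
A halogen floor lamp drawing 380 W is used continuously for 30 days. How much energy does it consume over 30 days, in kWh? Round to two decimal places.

Runtime = 24 h × 30 = 720 h
Energy = 0.38 kW × 720 h = 273.6 kWh

273.60 kWh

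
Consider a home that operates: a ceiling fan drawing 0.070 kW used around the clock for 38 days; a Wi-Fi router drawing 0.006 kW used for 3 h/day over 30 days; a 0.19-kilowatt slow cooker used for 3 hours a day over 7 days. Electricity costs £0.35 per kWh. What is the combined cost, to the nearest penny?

£23.93

ceiling fan: Runtime = 24 h × 38 = 912 h
ceiling fan: 0.07 kW × 912 h = 63.84 kWh
Wi-Fi router: Runtime = 3 h/day × 30 days = 90 h
Wi-Fi router: 0.006 kW × 90 h = 0.54 kWh
slow cooker: Runtime = 3 h/day × 7 days = 21 h
slow cooker: 0.19 kW × 21 h = 3.99 kWh
Total energy = 68.37 kWh
Cost = 68.37 × £0.35 = £23.93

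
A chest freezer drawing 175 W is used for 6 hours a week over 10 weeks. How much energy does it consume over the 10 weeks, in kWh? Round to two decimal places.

Runtime = 6 h/week × 10 weeks = 60 h
Energy = 0.175 kW × 60 h = 10.5 kWh

10.50 kWh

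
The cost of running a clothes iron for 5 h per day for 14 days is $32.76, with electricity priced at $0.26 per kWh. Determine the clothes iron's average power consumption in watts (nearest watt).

1800 W

Energy = $32.76 ÷ $0.26/kWh = 126 kWh
Runtime = 5 h/day × 14 days = 70 h
Power = 126 kWh ÷ 70 h = 1.8 kW = 1800 W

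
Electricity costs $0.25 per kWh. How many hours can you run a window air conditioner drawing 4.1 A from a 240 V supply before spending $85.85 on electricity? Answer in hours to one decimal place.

Power = 4.1 A × 240 V = 984 W = 0.984 kW
Energy available = $85.85 ÷ $0.25/kWh = 343.4 kWh
Hours = 343.4 kWh ÷ 0.984 kW = 349.0 h

349.0 h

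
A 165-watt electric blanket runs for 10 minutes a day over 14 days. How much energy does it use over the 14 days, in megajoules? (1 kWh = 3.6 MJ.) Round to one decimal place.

1.4 MJ

Runtime = 10 min × 14 = 140 min = 2.333333… h
Energy = 0.165 kW × 2.333333… h = 0.385 kWh
= 0.385 × 3.6 MJ = 1.4 MJ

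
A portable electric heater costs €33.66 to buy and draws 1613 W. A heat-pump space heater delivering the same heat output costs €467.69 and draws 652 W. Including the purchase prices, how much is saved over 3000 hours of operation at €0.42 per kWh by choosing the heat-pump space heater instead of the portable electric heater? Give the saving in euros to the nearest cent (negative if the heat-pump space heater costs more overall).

portable electric heater: €33.66 + (1613/1000) kW × 3000 h × €0.42 = €33.66 + €2032.38 = €2066.04
heat-pump space heater: €467.69 + (652/1000) kW × 3000 h × €0.42 = €467.69 + €821.52 = €1289.21
Saving = €2066.04 − €1289.21 = €776.83

€776.83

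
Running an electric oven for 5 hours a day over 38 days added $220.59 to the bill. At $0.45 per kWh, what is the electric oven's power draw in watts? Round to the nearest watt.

Energy = $220.59 ÷ $0.45/kWh = 490.2 kWh
Runtime = 5 h/day × 38 days = 190 h
Power = 490.2 kWh ÷ 190 h = 2.58 kW = 2580 W

2580 W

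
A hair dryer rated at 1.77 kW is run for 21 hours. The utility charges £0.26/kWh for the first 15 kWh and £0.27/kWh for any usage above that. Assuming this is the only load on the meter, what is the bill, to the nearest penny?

Energy = 1.77 kW × 21 h = 37.17 kWh
Tier 1 (0–15 kWh): 15 × £0.26 = £3.9
Above 15 kWh: 22.17 × £0.27 = £5.9859
Bill = £9.89

£9.89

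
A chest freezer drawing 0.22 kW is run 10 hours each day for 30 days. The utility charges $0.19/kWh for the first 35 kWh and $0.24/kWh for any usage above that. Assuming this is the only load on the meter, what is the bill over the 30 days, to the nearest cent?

Runtime = 10 h/day × 30 days = 300 h
Energy = 0.22 kW × 300 h = 66 kWh
Tier 1 (0–35 kWh): 35 × $0.19 = $6.65
Above 35 kWh: 31 × $0.24 = $7.44
Bill = $14.09

$14.09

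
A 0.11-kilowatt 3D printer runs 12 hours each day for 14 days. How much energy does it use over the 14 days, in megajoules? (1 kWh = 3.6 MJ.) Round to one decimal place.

Runtime = 12 h/day × 14 days = 168 h
Energy = 0.11 kW × 168 h = 18.48 kWh
= 18.48 × 3.6 MJ = 66.5 MJ

66.5 MJ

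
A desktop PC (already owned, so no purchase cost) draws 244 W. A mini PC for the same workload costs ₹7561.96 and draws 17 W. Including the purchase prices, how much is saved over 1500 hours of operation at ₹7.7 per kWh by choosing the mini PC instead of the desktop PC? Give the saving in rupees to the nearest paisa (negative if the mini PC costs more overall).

desktop PC: ₹0.00 + (244/1000) kW × 1500 h × ₹7.7 = ₹0.00 + ₹2818.2 = ₹2818.2
mini PC: ₹7561.96 + (17/1000) kW × 1500 h × ₹7.7 = ₹7561.96 + ₹196.35 = ₹7758.31
Saving = ₹2818.2 − ₹7758.31 = −₹4940.11

-₹4940.11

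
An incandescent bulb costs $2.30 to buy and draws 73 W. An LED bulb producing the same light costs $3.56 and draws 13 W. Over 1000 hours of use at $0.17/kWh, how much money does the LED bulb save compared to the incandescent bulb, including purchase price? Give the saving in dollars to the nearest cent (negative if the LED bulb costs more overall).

$8.94

incandescent bulb: $2.30 + (73/1000) kW × 1000 h × $0.17 = $2.30 + $12.41 = $14.71
LED bulb: $3.56 + (13/1000) kW × 1000 h × $0.17 = $3.56 + $2.21 = $5.77
Saving = $14.71 − $5.77 = $8.94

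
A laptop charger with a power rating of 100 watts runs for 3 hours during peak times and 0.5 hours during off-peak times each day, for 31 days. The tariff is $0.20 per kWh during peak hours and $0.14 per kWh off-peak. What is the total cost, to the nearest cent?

Peak energy = 0.1 kW × 3 h × 31 = 9.3 kWh
Off-peak energy = 0.1 kW × 0.5 h × 31 = 1.55 kWh
Cost = 9.3 × $0.20 + 1.55 × $0.14 = $1.86 + $0.217 = $2.08

$2.08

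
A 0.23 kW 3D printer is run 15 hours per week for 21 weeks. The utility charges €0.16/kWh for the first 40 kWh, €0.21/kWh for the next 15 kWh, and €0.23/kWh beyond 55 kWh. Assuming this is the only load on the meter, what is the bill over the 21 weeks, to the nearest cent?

Runtime = 15 h/week × 21 weeks = 315 h
Energy = 0.23 kW × 315 h = 72.45 kWh
Tier 1 (0–40 kWh): 40 × €0.16 = €6.4
Tier 2 (40–55 kWh): 15 × €0.21 = €3.15
Above 55 kWh: 17.45 × €0.23 = €4.0135
Bill = €13.56

€13.56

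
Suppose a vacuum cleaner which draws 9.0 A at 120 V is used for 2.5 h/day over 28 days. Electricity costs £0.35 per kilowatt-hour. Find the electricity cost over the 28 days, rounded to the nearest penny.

£26.46

Power = 9.0 A × 120 V = 1080 W = 1.08 kW
Runtime = 2.5 h/day × 28 days = 70 h
Energy = 1.08 kW × 70 h = 75.6 kWh
Cost = 75.6 kWh × £0.35/kWh = £26.46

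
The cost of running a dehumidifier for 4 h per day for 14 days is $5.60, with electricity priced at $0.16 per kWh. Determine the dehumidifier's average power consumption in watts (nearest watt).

625 W

Energy = $5.60 ÷ $0.16/kWh = 35 kWh
Runtime = 4 h/day × 14 days = 56 h
Power = 35 kWh ÷ 56 h = 0.625 kW = 625 W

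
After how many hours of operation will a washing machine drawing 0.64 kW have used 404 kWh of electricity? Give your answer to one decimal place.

Hours = 404 kWh ÷ 0.64 kW = 631.3 h

631.3 h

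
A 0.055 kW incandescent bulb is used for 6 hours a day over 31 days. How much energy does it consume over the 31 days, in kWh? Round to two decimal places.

10.23 kWh

Runtime = 6 h/day × 31 days = 186 h
Energy = 0.055 kW × 186 h = 10.23 kWh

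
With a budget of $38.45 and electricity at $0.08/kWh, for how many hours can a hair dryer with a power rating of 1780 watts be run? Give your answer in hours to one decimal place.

Energy available = $38.45 ÷ $0.08/kWh = 480.625 kWh
Hours = 480.625 kWh ÷ 1.78 kW = 270.0 h

270.0 h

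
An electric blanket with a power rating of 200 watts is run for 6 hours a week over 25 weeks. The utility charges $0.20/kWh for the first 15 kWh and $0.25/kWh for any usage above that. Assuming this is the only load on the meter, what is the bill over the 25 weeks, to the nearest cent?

Runtime = 6 h/week × 25 weeks = 150 h
Energy = 0.2 kW × 150 h = 30 kWh
Tier 1 (0–15 kWh): 15 × $0.20 = $3
Above 15 kWh: 15 × $0.25 = $3.75
Bill = $6.75

$6.75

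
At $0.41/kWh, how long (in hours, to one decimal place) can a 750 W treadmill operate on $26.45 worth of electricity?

86.0 h

Energy available = $26.45 ÷ $0.41/kWh = 64.5122 kWh
Hours = 64.5122 kWh ÷ 0.75 kW = 86.0 h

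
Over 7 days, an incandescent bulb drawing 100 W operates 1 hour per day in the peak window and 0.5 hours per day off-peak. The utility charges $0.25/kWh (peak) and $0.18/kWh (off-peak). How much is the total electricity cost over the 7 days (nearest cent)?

Peak energy = 0.1 kW × 1 h × 7 = 0.7 kWh
Off-peak energy = 0.1 kW × 0.5 h × 7 = 0.35 kWh
Cost = 0.7 × $0.25 + 0.35 × $0.18 = $0.175 + $0.063 = $0.24

$0.24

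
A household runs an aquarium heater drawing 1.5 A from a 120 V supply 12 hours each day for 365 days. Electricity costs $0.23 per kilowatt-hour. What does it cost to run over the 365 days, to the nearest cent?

Power = 1.5 A × 120 V = 180 W = 0.18 kW
Runtime = 12 h/day × 365 days = 4380 h
Energy = 0.18 kW × 4380 h = 788.4 kWh
Cost = 788.4 kWh × $0.23/kWh = $181.33

$181.33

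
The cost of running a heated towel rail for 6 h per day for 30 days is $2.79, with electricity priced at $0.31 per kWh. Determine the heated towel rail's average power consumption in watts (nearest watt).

Energy = $2.79 ÷ $0.31/kWh = 9 kWh
Runtime = 6 h/day × 30 days = 180 h
Power = 9 kWh ÷ 180 h = 0.05 kW = 50 W

50 W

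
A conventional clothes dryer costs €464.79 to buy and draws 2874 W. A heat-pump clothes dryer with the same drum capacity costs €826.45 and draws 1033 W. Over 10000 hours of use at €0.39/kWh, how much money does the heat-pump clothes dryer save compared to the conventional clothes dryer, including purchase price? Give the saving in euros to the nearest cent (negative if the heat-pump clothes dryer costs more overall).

€6818.24

conventional clothes dryer: €464.79 + (2874/1000) kW × 10000 h × €0.39 = €464.79 + €11208.6 = €11673.39
heat-pump clothes dryer: €826.45 + (1033/1000) kW × 10000 h × €0.39 = €826.45 + €4028.7 = €4855.15
Saving = €11673.39 − €4855.15 = €6818.24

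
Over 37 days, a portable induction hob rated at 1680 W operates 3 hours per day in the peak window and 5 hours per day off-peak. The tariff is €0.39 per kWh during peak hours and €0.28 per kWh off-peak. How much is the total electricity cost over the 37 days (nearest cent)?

Peak energy = 1.68 kW × 3 h × 37 = 186.48 kWh
Off-peak energy = 1.68 kW × 5 h × 37 = 310.8 kWh
Cost = 186.48 × €0.39 + 310.8 × €0.28 = €72.7272 + €87.024 = €159.75

€159.75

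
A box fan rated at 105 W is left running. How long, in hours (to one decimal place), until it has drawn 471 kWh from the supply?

4485.7 h

Hours = 471 kWh ÷ 0.105 kW = 4485.7 h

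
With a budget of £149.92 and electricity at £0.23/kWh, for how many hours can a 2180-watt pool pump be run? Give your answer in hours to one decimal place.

Energy available = £149.92 ÷ £0.23/kWh = 651.8261 kWh
Hours = 651.8261 kWh ÷ 2.18 kW = 299.0 h

299.0 h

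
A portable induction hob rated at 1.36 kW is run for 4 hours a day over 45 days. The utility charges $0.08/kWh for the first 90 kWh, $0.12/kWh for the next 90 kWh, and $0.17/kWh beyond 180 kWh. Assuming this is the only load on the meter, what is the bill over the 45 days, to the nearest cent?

Runtime = 4 h/day × 45 days = 180 h
Energy = 1.36 kW × 180 h = 244.8 kWh
Tier 1 (0–90 kWh): 90 × $0.08 = $7.2
Tier 2 (90–180 kWh): 90 × $0.12 = $10.8
Above 180 kWh: 64.8 × $0.17 = $11.016
Bill = $29.02

$29.02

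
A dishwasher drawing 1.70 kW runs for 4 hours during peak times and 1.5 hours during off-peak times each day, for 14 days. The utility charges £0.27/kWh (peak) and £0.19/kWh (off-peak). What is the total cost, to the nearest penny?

£32.49

Peak energy = 1.7 kW × 4 h × 14 = 95.2 kWh
Off-peak energy = 1.7 kW × 1.5 h × 14 = 35.7 kWh
Cost = 95.2 × £0.27 + 35.7 × £0.19 = £25.704 + £6.783 = £32.49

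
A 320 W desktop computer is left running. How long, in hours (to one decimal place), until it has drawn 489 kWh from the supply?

Hours = 489 kWh ÷ 0.32 kW = 1528.1 h

1528.1 h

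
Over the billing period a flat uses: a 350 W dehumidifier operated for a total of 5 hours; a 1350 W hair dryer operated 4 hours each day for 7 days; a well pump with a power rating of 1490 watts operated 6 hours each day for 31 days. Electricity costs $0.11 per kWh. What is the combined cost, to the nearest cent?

dehumidifier: 0.35 kW × 5 h = 1.75 kWh
hair dryer: Runtime = 4 h/day × 7 days = 28 h
hair dryer: 1.35 kW × 28 h = 37.8 kWh
well pump: Runtime = 6 h/day × 31 days = 186 h
well pump: 1.49 kW × 186 h = 277.14 kWh
Total energy = 316.69 kWh
Cost = 316.69 × $0.11 = $34.84

$34.84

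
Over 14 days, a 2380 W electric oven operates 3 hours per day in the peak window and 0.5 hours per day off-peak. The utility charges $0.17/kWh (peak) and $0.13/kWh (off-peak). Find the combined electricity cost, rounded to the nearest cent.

$19.16

Peak energy = 2.38 kW × 3 h × 14 = 99.96 kWh
Off-peak energy = 2.38 kW × 0.5 h × 14 = 16.66 kWh
Cost = 99.96 × $0.17 + 16.66 × $0.13 = $16.9932 + $2.1658 = $19.16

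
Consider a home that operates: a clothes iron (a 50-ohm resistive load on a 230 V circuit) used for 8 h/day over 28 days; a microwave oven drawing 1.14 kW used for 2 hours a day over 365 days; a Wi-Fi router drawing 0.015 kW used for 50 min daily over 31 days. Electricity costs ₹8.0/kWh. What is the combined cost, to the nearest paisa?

clothes iron: Power = V²/R = 230²/50 = 1058 W = 1.058 kW
clothes iron: Runtime = 8 h/day × 28 days = 224 h
clothes iron: 1.058 kW × 224 h = 236.992 kWh
microwave oven: Runtime = 2 h/day × 365 days = 730 h
microwave oven: 1.14 kW × 730 h = 832.2 kWh
Wi-Fi router: Runtime = 50 min × 31 = 1550 min = 25.833333… h
Wi-Fi router: 0.015 kW × 25.833333… h = 0.3875 kWh
Total energy = 1069.5795 kWh
Cost = 1069.5795 × ₹8.0 = ₹8556.64

₹8556.64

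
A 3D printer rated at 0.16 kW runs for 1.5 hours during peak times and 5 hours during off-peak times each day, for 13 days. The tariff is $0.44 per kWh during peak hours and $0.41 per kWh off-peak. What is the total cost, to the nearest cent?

Peak energy = 0.16 kW × 1.5 h × 13 = 3.12 kWh
Off-peak energy = 0.16 kW × 5 h × 13 = 10.4 kWh
Cost = 3.12 × $0.44 + 10.4 × $0.41 = $1.3728 + $4.264 = $5.64

$5.64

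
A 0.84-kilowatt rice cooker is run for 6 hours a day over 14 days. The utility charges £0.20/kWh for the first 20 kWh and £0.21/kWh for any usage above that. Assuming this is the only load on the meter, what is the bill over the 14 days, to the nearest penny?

£14.62

Runtime = 6 h/day × 14 days = 84 h
Energy = 0.84 kW × 84 h = 70.56 kWh
Tier 1 (0–20 kWh): 20 × £0.20 = £4
Above 20 kWh: 50.56 × £0.21 = £10.6176
Bill = £14.62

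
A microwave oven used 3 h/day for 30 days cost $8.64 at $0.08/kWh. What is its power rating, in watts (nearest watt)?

1200 W

Energy = $8.64 ÷ $0.08/kWh = 108 kWh
Runtime = 3 h/day × 30 days = 90 h
Power = 108 kWh ÷ 90 h = 1.2 kW = 1200 W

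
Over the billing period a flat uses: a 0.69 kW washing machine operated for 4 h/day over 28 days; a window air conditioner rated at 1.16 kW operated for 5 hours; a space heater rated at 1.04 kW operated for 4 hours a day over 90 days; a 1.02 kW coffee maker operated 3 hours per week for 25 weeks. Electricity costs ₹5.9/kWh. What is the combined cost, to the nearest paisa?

₹3150.48

washing machine: Runtime = 4 h/day × 28 days = 112 h
washing machine: 0.69 kW × 112 h = 77.28 kWh
window air conditioner: 1.16 kW × 5 h = 5.8 kWh
space heater: Runtime = 4 h/day × 90 days = 360 h
space heater: 1.04 kW × 360 h = 374.4 kWh
coffee maker: Runtime = 3 h/week × 25 weeks = 75 h
coffee maker: 1.02 kW × 75 h = 76.5 kWh
Total energy = 533.98 kWh
Cost = 533.98 × ₹5.9 = ₹3150.48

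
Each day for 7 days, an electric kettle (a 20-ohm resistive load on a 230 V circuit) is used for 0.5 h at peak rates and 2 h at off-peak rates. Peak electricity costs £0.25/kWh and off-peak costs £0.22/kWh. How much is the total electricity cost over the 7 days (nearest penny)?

£10.46

Power = V²/R = 230²/20 = 2645 W = 2.645 kW
Peak energy = 2.645 kW × 0.5 h × 7 = 9.2575 kWh
Off-peak energy = 2.645 kW × 2 h × 7 = 37.03 kWh
Cost = 9.2575 × £0.25 + 37.03 × £0.22 = £2.314375 + £8.1466 = £10.46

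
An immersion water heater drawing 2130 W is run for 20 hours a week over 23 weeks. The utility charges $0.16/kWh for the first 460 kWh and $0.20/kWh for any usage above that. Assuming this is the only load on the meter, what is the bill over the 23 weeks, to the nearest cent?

Runtime = 20 h/week × 23 weeks = 460 h
Energy = 2.13 kW × 460 h = 979.8 kWh
Tier 1 (0–460 kWh): 460 × $0.16 = $73.6
Above 460 kWh: 519.8 × $0.20 = $103.96
Bill = $177.56

$177.56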